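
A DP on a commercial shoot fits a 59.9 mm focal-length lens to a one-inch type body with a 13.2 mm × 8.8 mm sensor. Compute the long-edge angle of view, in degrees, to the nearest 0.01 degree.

12.58°

Angle of view α = 2·arctan(w/2f) with w = 13.2 mm and f = 59.9 mm.
w/2f = 0.11018; arctan(0.11018) ≈ 6.2877°, so α ≈ 12.5754°.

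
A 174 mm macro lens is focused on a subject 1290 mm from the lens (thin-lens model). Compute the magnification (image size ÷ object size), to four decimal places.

Thin lens: 1/f = 1/dₒ + 1/dᵢ → 1/dᵢ = 1/174 − 1/1290 = 0.0049719 mm⁻¹, so dᵢ ≈ 201.1290 mm.
Magnification m = dᵢ/dₒ = 201.1290/1290 ≈ 0.15591.

0.1559×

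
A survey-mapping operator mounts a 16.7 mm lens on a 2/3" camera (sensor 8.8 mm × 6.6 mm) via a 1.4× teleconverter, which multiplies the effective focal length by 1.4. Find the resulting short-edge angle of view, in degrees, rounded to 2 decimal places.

16.07°

Effective focal length f = 16.7 × 1.4 = 23.38 mm.
α = 2·arctan(6.6 / (2 × 23.38)) = 2·arctan(0.14115) ≈ 16.0680°.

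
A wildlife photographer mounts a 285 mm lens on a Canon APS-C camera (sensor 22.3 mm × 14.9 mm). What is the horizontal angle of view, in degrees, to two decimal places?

Angle of view α = 2·arctan(w/2f) with w = 22.3 mm and f = 285 mm.
w/2f = 0.03912; arctan(0.03912) ≈ 2.2404°, so α ≈ 4.4809°.

4.48°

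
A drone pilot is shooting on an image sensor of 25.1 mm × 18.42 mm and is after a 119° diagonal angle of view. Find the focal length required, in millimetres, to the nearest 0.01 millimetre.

9.17 mm

Sensor diagonal = √(25.1² + 18.42²) = √969.3064 ≈ 31.1337 mm.
From α = 2·arctan(d/2f) we get f = d / (2·tan(α/2)).
With d = 31.1337 mm and α/2 = 59.5°, tan(α/2) ≈ 1.69766, so f ≈ 31.1337 / 3.39533 ≈ 9.1696 mm.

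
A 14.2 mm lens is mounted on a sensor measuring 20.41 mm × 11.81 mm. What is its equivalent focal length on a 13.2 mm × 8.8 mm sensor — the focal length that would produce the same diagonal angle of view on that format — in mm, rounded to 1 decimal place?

9.6 mm

Sensor diagonal = √(20.41² + 11.81²) = √556.0442 ≈ 23.5806 mm.
Sensor diagonal = √(13.2² + 8.8²) = √251.6800 ≈ 15.8644 mm.
Equal angle of view means equal diagonal/f ratio, so f₂ = f₁ · (diagonal₂/diagonal₁) = 14.2 × 15.8644/23.5806.
f₂ = 14.2 × 0.67277 ≈ 9.553 mm.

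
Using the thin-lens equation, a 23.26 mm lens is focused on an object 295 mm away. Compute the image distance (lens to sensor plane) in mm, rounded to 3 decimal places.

1/dᵢ = 1/f − 1/dₒ = 1/23.26 − 1/295 = 0.0396024 mm⁻¹.
dᵢ = 1/0.0396024 ≈ 25.2510 mm.

25.251 mm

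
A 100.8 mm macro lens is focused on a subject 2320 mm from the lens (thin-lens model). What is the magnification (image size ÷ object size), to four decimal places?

0.0454×

Thin lens: 1/f = 1/dₒ + 1/dᵢ → 1/dᵢ = 1/100.8 − 1/2320 = 0.0094896 mm⁻¹, so dᵢ ≈ 105.3785 mm.
Magnification m = dᵢ/dₒ = 105.3785/2320 ≈ 0.04542.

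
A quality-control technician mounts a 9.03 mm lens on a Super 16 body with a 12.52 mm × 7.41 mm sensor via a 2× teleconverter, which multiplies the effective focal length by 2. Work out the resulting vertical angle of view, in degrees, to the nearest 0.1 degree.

Effective focal length f = 9.03 × 2 = 18.06 mm.
α = 2·arctan(7.41 / (2 × 18.06)) = 2·arctan(0.20515) ≈ 23.1867°.

23.2°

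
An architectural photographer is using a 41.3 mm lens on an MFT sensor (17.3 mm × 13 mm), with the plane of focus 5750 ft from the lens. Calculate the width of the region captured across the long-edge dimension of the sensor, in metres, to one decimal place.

734.1 m

dₒ: 5750 ft × 304.8 mm/ft = 1752599.94 mm.
Similar triangles through the lens centre give W/dₒ = w/dᵢ; with 1/f = 1/dₒ + 1/dᵢ this gives W = w·(dₒ − f)/f.
W = 17.3 mm × (1.7526e+06 − 41.3) / 41.3 = 17.3 × 42434.8340 ≈ 734122.628 mm = 734.123 m.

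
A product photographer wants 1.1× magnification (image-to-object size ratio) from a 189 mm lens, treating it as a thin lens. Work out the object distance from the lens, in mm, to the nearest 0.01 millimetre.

With m = dᵢ/dₒ and 1/f = 1/dₒ + 1/dᵢ, substituting dᵢ = m·dₒ gives 1/f = (1 + 1/m)/dₒ, hence dₒ = f·(1 + 1/m).
dₒ = 189 × (1 + 1/1.1) = 189 × 1.90909 ≈ 360.818 mm.

360.82 mm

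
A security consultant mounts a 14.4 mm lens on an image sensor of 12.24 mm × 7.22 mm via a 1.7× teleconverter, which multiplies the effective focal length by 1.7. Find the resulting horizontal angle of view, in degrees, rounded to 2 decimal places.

28.07°

Effective focal length f = 14.4 × 1.7 = 24.48 mm.
α = 2·arctan(12.24 / (2 × 24.48)) = 2·arctan(0.25000) ≈ 28.0725°.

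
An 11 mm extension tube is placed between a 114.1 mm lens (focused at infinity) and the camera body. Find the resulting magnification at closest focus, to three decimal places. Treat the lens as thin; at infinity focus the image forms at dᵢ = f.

The tube moves the image plane from f to f + e, so dᵢ = 114.1 + 11 = 125.1 mm. Focus is achieved when 1/f = 1/dₒ + 1/dᵢ, giving dₒ = 1/(1/f − 1/(f+e)).
Magnification m = dᵢ/dₒ = (f+e)·(1/f − 1/(f+e)) = e/f = 11/114.1 ≈ 0.0964.

0.096×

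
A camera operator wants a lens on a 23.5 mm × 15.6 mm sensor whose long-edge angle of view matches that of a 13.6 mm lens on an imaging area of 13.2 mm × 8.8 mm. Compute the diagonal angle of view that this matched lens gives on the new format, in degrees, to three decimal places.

60.441°

Equal long-edge AOV ⇒ f₂ = f₁ · 23.5/13.2 = 13.6 × 1.78030 ≈ 24.2121 mm.
Sensor diagonal = √(23.5² + 15.6²) = √795.6100 ≈ 28.2066 mm.
Diagonal AOV on the new format = 2·arctan(28.2066 / (2 × 24.2121)) = 2·arctan(0.58249) ≈ 60.4406°.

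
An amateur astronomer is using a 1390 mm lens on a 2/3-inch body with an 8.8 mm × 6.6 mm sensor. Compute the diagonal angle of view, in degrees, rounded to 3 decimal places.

0.453°

Sensor diagonal = √(8.8² + 6.6²) = √121.0000 ≈ 11.0000 mm.
Angle of view α = 2·arctan(d/2f) with d = 11.0000 mm and f = 1390 mm.
d/2f = 0.00396; arctan(0.00396) ≈ 0.2267°, so α ≈ 0.4534°.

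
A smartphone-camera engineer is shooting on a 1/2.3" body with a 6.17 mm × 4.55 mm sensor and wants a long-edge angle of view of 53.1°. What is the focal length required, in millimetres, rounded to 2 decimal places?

From α = 2·arctan(w/2f) we get f = w / (2·tan(α/2)).
With w = 6.17 mm and α/2 = 26.55°, tan(α/2) ≈ 0.49967, so f ≈ 6.17 / 0.99934 ≈ 6.1741 mm.

6.17 mm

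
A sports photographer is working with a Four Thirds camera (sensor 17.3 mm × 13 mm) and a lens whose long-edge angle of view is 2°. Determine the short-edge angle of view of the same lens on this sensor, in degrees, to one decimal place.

From the long-edge AOV: f = 17.3 / (2·tan(1°)) = 17.3 / 0.03491 ≈ 495.5582 mm.
Short-edge AOV = 2·arctan(13 / (2 × 495.5582)) = 2·arctan(0.01312) ≈ 1.5030°.

1.5°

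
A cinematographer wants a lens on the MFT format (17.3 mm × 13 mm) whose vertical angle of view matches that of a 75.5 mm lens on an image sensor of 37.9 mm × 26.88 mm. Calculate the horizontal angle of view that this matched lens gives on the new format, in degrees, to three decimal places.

Equal vertical AOV ⇒ f₂ = f₁ · 13/26.88 = 75.5 × 0.48363 ≈ 36.5141 mm.
Horizontal AOV on the new format = 2·arctan(17.3 / (2 × 36.5141)) = 2·arctan(0.23689) ≈ 26.6548°.

26.655°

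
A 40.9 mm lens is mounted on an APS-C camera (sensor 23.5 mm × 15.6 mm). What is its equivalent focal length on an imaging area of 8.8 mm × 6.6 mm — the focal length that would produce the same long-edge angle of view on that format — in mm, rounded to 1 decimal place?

Equal angle of view means equal width/f ratio, so f₂ = f₁ · (width₂/width₁) = 40.9 × 8.8/23.5.
f₂ = 40.9 × 0.37447 ≈ 15.316 mm.

15.3 mm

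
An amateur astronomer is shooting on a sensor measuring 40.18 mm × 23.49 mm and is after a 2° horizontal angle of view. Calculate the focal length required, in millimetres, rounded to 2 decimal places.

1150.96 mm

From α = 2·arctan(w/2f) we get f = w / (2·tan(α/2)).
With w = 40.18 mm and α/2 = 1°, tan(α/2) ≈ 0.01746, so f ≈ 40.18 / 0.03491 ≈ 1150.9553 mm.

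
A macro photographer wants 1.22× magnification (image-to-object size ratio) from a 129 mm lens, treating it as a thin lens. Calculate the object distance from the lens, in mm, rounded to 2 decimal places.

234.74 mm

With m = dᵢ/dₒ and 1/f = 1/dₒ + 1/dᵢ, substituting dᵢ = m·dₒ gives 1/f = (1 + 1/m)/dₒ, hence dₒ = f·(1 + 1/m).
dₒ = 129 × (1 + 1/1.22) = 129 × 1.81967 ≈ 234.738 mm.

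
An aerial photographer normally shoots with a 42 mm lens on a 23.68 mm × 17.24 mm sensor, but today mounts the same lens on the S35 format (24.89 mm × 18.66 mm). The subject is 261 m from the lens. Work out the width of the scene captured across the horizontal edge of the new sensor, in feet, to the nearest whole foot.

507 ft

The focal length stays 42 mm; the relevant sensor dimension is now w = 24.89 mm. Object distance dₒ = 261 m = 261000 mm.
Thin-lens field width W = w·(dₒ − f)/f = 24.89 × (261000 − 42)/42 ≈ 154648.681 mm = 154648.681/304.8 ft = 507.378 ft.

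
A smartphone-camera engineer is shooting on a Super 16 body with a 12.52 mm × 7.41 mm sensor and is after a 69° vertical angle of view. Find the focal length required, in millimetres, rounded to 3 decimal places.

From α = 2·arctan(h/2f) we get f = h / (2·tan(α/2)).
With h = 7.41 mm and α/2 = 34.5°, tan(α/2) ≈ 0.68728, so f ≈ 7.41 / 1.37456 ≈ 5.3908 mm.

5.391 mm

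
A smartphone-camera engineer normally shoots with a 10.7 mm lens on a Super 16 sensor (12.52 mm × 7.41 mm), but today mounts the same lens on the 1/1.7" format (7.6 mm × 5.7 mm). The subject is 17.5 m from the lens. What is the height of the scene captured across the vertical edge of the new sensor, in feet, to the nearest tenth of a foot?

30.6 ft

The focal length stays 10.7 mm; the relevant sensor dimension is now h = 5.7 mm. Object distance dₒ = 17.5 m = 17500 mm.
Thin-lens field height W = h·(dₒ − f)/f = 5.7 × (17500 − 10.7)/10.7 ≈ 9316.730 mm = 9316.730/304.8 ft = 30.5667 ft.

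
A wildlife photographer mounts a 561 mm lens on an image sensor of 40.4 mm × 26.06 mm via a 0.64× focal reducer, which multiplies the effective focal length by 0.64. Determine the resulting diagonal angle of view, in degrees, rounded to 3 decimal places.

Effective focal length f = 561 × 0.64 = 359.04 mm.
Sensor diagonal = √(40.4² + 26.06²) = √2311.2836 ≈ 48.0758 mm.
α = 2·arctan(48.076 / (2 × 359.04)) = 2·arctan(0.06695) ≈ 7.6605°.

7.661°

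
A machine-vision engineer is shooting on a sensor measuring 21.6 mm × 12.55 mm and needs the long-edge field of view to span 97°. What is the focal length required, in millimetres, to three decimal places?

From α = 2·arctan(w/2f) we get f = w / (2·tan(α/2)).
With w = 21.6 mm and α/2 = 48.5°, tan(α/2) ≈ 1.13029, so f ≈ 21.6 / 2.26059 ≈ 9.5550 mm.

9.555 mm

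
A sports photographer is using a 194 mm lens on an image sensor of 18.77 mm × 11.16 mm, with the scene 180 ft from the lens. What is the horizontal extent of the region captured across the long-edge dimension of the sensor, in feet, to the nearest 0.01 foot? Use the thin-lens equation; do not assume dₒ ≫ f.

17.35 ft

dₒ: 180 ft × 304.8 mm/ft = 54864.00 mm.
Similar triangles through the lens centre give W/dₒ = w/dᵢ; with 1/f = 1/dₒ + 1/dᵢ this gives W = w·(dₒ − f)/f.
W = 18.77 mm × (54864 − 194) / 194 = 18.77 × 281.8041 ≈ 5289.463 mm = 5289.463/304.8 ft = 17.3539 ft.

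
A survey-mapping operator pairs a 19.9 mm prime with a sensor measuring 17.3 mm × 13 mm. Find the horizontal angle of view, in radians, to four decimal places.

0.8201 rad

Angle of view α = 2·arctan(w/2f) with w = 17.3 mm and f = 19.9 mm.
w/2f = 0.43467; arctan(0.43467) ≈ 0.4100 rad, so α ≈ 0.8201 rad.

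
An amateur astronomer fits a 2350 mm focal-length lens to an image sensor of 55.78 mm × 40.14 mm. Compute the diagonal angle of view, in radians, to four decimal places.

0.0292 rad

Sensor diagonal = √(55.78² + 40.14²) = √4722.6280 ≈ 68.7214 mm.
Angle of view α = 2·arctan(d/2f) with d = 68.7214 mm and f = 2350 mm.
d/2f = 0.01462; arctan(0.01462) ≈ 0.0146 rad, so α ≈ 0.0292 rad.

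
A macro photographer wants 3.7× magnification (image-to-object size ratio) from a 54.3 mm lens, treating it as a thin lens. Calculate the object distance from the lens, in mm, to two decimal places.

68.98 mm

With m = dᵢ/dₒ and 1/f = 1/dₒ + 1/dᵢ, substituting dᵢ = m·dₒ gives 1/f = (1 + 1/m)/dₒ, hence dₒ = f·(1 + 1/m).
dₒ = 54.3 × (1 + 1/3.7) = 54.3 × 1.27027 ≈ 68.976 mm.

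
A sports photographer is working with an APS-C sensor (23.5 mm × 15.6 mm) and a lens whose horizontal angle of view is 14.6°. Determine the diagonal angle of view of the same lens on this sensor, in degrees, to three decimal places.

17.483°

From the horizontal AOV: f = 23.5 / (2·tan(7.3°)) = 23.5 / 0.25621 ≈ 91.7231 mm.
Sensor diagonal = √(23.5² + 15.6²) = √795.6100 ≈ 28.2066 mm.
Diagonal AOV = 2·arctan(28.2066 / (2 × 91.7231)) = 2·arctan(0.15376) ≈ 17.4826°.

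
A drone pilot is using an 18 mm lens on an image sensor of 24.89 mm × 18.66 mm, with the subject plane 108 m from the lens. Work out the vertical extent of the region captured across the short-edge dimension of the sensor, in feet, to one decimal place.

367.3 ft

dₒ: 108 m = 108000 mm.
Similar triangles through the lens centre give W/dₒ = h/dᵢ; with 1/f = 1/dₒ + 1/dᵢ this gives W = h·(dₒ − f)/f.
W = 18.66 mm × (108000 − 18) / 18 = 18.66 × 5999.0000 ≈ 111941.340 mm = 111941.340/304.8 ft = 367.262 ft.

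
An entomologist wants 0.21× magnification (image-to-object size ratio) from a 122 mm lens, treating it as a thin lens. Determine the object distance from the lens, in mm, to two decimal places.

With m = dᵢ/dₒ and 1/f = 1/dₒ + 1/dᵢ, substituting dᵢ = m·dₒ gives 1/f = (1 + 1/m)/dₒ, hence dₒ = f·(1 + 1/m).
dₒ = 122 × (1 + 1/0.21) = 122 × 5.76190 ≈ 702.952 mm.

702.95 mm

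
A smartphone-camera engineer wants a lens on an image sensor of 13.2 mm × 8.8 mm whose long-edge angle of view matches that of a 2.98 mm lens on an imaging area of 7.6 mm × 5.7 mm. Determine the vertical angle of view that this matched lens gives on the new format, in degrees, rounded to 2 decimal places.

80.74°

Equal long-edge AOV ⇒ f₂ = f₁ · 13.2/7.6 = 2.98 × 1.73684 ≈ 5.1758 mm.
Vertical AOV on the new format = 2·arctan(8.8 / (2 × 5.1758)) = 2·arctan(0.85011) ≈ 80.7365°.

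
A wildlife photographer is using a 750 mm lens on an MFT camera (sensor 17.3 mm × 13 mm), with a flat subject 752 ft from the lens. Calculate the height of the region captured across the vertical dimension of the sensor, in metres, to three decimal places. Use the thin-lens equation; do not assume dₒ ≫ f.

dₒ: 752 ft × 304.8 mm/ft = 229209.59 mm.
Similar triangles through the lens centre give W/dₒ = h/dᵢ; with 1/f = 1/dₒ + 1/dᵢ this gives W = h·(dₒ − f)/f.
W = 13 mm × (229210 − 750) / 750 = 13 × 304.6128 ≈ 3959.966 mm = 3.95997 m.

3.960 m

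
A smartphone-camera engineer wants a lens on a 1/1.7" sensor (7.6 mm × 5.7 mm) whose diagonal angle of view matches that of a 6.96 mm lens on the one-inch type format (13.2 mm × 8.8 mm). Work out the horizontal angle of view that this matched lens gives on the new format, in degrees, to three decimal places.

Sensor diagonal = √(13.2² + 8.8²) = √251.6800 ≈ 15.8644 mm.
Sensor diagonal = √(7.6² + 5.7²) = √90.2500 ≈ 9.5000 mm.
Equal diagonal AOV ⇒ f₂ = f₁ · 9.5000/15.8644 = 6.96 × 0.59882 ≈ 4.1678 mm.
Horizontal AOV on the new format = 2·arctan(7.6 / (2 × 4.1678)) = 2·arctan(0.91175) ≈ 84.7139°.

84.714°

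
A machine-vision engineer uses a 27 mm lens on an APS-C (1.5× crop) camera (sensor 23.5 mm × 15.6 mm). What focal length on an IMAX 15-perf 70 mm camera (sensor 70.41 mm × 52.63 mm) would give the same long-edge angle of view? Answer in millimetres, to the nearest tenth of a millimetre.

80.9 mm

Equal angle of view means equal width/f ratio, so f₂ = f₁ · (width₂/width₁) = 27 × 70.41/23.5.
f₂ = 27 × 2.99617 ≈ 80.897 mm.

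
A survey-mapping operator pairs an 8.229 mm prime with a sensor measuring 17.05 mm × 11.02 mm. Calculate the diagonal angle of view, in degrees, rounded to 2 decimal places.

Sensor diagonal = √(17.05² + 11.02²) = √412.1429 ≈ 20.3013 mm.
Angle of view α = 2·arctan(d/2f) with d = 20.3013 mm and f = 8.229 mm.
d/2f = 1.23352; arctan(1.23352) ≈ 50.9688°, so α ≈ 101.9375°.

101.94°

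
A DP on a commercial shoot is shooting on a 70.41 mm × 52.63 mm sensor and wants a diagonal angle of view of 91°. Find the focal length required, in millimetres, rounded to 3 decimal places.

Sensor diagonal = √(70.41² + 52.63²) = √7727.4850 ≈ 87.9061 mm.
From α = 2·arctan(d/2f) we get f = d / (2·tan(α/2)).
With d = 87.9061 mm and α/2 = 45.5°, tan(α/2) ≈ 1.01761, so f ≈ 87.9061 / 2.03521 ≈ 43.1925 mm.

43.193 mm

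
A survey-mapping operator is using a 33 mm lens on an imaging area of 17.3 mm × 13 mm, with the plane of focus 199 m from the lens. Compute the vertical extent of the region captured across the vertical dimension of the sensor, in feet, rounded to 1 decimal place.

257.2 ft

dₒ: 199 m = 199000 mm.
Similar triangles through the lens centre give W/dₒ = h/dᵢ; with 1/f = 1/dₒ + 1/dᵢ this gives W = h·(dₒ − f)/f.
W = 13 mm × (199000 − 33) / 33 = 13 × 6029.3030 ≈ 78380.939 mm = 78380.939/304.8 ft = 257.155 ft.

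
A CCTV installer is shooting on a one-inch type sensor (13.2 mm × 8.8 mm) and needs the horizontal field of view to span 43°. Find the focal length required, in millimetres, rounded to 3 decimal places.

From α = 2·arctan(w/2f) we get f = w / (2·tan(α/2)).
With w = 13.2 mm and α/2 = 21.5°, tan(α/2) ≈ 0.39391, so f ≈ 13.2 / 0.78782 ≈ 16.7551 mm.

16.755 mm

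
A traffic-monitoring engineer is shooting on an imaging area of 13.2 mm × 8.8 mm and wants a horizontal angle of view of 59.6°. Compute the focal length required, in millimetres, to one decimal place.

11.5 mm

From α = 2·arctan(w/2f) we get f = w / (2·tan(α/2)).
With w = 13.2 mm and α/2 = 29.8°, tan(α/2) ≈ 0.57271, so f ≈ 13.2 / 1.14541 ≈ 11.5242 mm.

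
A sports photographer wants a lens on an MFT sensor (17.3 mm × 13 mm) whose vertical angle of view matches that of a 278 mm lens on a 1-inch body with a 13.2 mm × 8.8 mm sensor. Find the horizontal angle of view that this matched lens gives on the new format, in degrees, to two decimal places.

2.41°

Equal vertical AOV ⇒ f₂ = f₁ · 13/8.8 = 278 × 1.47727 ≈ 410.6818 mm.
Horizontal AOV on the new format = 2·arctan(17.3 / (2 × 410.6818)) = 2·arctan(0.02106) ≈ 2.4132°.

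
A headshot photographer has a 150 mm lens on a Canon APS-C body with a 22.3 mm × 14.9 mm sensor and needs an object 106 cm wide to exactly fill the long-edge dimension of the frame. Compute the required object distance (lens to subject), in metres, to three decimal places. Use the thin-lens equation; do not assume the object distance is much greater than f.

W: 106 cm = 1060 mm.
Magnification m = w/W = dᵢ/dₒ; combined with 1/f = 1/dₒ + 1/dᵢ this gives dₒ = f·(1 + W/w).
dₒ = 150 mm × (1 + 1060/22.3) = 150 × 48.5336 ≈ 7280.045 mm = 7.28004 m.

7.280 m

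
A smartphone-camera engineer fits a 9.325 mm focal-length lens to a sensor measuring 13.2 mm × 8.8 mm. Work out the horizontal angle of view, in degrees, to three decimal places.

70.580°

Angle of view α = 2·arctan(w/2f) with w = 13.2 mm and f = 9.325 mm.
w/2f = 0.70777; arctan(0.70777) ≈ 35.2899°, so α ≈ 70.5798°.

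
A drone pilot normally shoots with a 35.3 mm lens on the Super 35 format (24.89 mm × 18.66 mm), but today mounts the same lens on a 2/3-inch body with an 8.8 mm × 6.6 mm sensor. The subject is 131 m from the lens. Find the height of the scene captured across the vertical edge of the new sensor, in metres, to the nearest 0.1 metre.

The focal length stays 35.3 mm; the relevant sensor dimension is now h = 6.6 mm. Object distance dₒ = 131 m = 131000 mm.
Thin-lens field height W = h·(dₒ − f)/f = 6.6 × (131000 − 35.3)/35.3 ≈ 24486.318 mm = 24.4863 m.

24.5 m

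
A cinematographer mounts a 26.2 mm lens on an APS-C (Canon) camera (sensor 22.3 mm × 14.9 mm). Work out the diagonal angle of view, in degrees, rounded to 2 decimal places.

54.21°

Sensor diagonal = √(22.3² + 14.9²) = √719.3000 ≈ 26.8198 mm.
Angle of view α = 2·arctan(d/2f) with d = 26.8198 mm and f = 26.2 mm.
d/2f = 0.51183; arctan(0.51183) ≈ 27.1046°, so α ≈ 54.2092°.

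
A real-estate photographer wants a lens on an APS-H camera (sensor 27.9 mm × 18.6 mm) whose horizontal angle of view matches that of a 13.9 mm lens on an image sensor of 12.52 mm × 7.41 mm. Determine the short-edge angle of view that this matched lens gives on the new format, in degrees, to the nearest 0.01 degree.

Equal horizontal AOV ⇒ f₂ = f₁ · 27.9/12.52 = 13.9 × 2.22843 ≈ 30.9752 mm.
Short-edge AOV on the new format = 2·arctan(18.6 / (2 × 30.9752)) = 2·arctan(0.30024) ≈ 33.4237°.

33.42°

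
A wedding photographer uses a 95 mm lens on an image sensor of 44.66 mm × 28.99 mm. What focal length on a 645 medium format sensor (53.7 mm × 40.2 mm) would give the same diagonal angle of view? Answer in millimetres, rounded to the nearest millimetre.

120 mm

Sensor diagonal = √(44.66² + 28.99²) = √2834.9357 ≈ 53.2441 mm.
Sensor diagonal = √(53.7² + 40.2²) = √4499.7300 ≈ 67.0800 mm.
Equal angle of view means equal diagonal/f ratio, so f₂ = f₁ · (diagonal₂/diagonal₁) = 95 × 67.0800/53.2441.
f₂ = 95 × 1.25986 ≈ 119.687 mm.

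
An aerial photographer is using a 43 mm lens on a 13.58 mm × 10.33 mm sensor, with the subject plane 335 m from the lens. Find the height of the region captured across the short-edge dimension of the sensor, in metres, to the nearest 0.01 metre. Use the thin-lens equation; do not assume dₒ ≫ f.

80.47 m

dₒ: 335 m = 335000 mm.
Similar triangles through the lens centre give W/dₒ = h/dᵢ; with 1/f = 1/dₒ + 1/dᵢ this gives W = h·(dₒ − f)/f.
W = 10.33 mm × (335000 − 43) / 43 = 10.33 × 7789.6977 ≈ 80467.577 mm = 80.4676 m.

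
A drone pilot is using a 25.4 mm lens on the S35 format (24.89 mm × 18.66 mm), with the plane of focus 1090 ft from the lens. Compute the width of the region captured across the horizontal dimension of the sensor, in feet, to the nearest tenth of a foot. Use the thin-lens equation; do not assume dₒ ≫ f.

dₒ: 1090 ft × 304.8 mm/ft = 332231.99 mm.
Similar triangles through the lens centre give W/dₒ = w/dᵢ; with 1/f = 1/dₒ + 1/dᵢ this gives W = w·(dₒ − f)/f.
W = 24.89 mm × (332232 − 25.4) / 25.4 = 24.89 × 13078.9996 ≈ 325536.300 mm = 325536.300/304.8 ft = 1068.03 ft.

1068.0 ft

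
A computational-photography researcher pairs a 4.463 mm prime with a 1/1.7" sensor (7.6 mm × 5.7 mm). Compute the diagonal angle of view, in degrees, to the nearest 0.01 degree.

93.57°

Sensor diagonal = √(7.6² + 5.7²) = √90.2500 ≈ 9.5000 mm.
Angle of view α = 2·arctan(d/2f) with d = 9.5000 mm and f = 4.463 mm.
d/2f = 1.06431; arctan(1.06431) ≈ 46.7843°, so α ≈ 93.5686°.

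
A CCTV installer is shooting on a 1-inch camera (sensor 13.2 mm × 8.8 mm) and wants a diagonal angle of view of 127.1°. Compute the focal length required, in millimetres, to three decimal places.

3.946 mm

Sensor diagonal = √(13.2² + 8.8²) = √251.6800 ≈ 15.8644 mm.
From α = 2·arctan(d/2f) we get f = d / (2·tan(α/2)).
With d = 15.8644 mm and α/2 = 63.55°, tan(α/2) ≈ 2.01008, so f ≈ 15.8644 / 4.02016 ≈ 3.9462 mm.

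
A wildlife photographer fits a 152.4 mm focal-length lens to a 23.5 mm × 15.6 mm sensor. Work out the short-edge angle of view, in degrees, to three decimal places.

Angle of view α = 2·arctan(h/2f) with h = 15.6 mm and f = 152.4 mm.
h/2f = 0.05118; arctan(0.05118) ≈ 2.9299°, so α ≈ 5.8598°.

5.860°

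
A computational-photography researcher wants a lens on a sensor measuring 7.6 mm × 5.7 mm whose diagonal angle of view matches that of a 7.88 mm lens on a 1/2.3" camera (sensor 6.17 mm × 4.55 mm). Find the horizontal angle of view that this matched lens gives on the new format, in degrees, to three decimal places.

42.527°

Sensor diagonal = √(6.17² + 4.55²) = √58.7714 ≈ 7.6663 mm.
Sensor diagonal = √(7.6² + 5.7²) = √90.2500 ≈ 9.5000 mm.
Equal diagonal AOV ⇒ f₂ = f₁ · 9.5000/7.6663 = 7.88 × 1.23920 ≈ 9.7649 mm.
Horizontal AOV on the new format = 2·arctan(7.6 / (2 × 9.7649)) = 2·arctan(0.38915) ≈ 42.5270°.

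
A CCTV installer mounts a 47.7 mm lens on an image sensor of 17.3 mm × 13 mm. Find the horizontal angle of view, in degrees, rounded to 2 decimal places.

Angle of view α = 2·arctan(w/2f) with w = 17.3 mm and f = 47.7 mm.
w/2f = 0.18134; arctan(0.18134) ≈ 10.2784°, so α ≈ 20.5568°.

20.56°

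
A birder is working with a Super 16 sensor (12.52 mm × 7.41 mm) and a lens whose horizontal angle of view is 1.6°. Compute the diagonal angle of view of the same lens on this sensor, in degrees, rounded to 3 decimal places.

From the horizontal AOV: f = 12.52 / (2·tan(0.8°)) = 12.52 / 0.02793 ≈ 448.3103 mm.
Sensor diagonal = √(12.52² + 7.41²) = √211.6585 ≈ 14.5485 mm.
Diagonal AOV = 2·arctan(14.5485 / (2 × 448.3103)) = 2·arctan(0.01623) ≈ 1.8592°.

1.859°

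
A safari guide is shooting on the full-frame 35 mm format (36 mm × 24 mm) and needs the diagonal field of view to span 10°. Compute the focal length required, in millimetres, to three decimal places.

247.270 mm

Sensor diagonal = √(36² + 24²) = √1872.0000 ≈ 43.2666 mm.
From α = 2·arctan(d/2f) we get f = d / (2·tan(α/2)).
With d = 43.2666 mm and α/2 = 5°, tan(α/2) ≈ 0.08749, so f ≈ 43.2666 / 0.17498 ≈ 247.2698 mm.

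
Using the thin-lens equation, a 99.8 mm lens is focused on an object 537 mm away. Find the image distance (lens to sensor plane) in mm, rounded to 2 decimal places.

1/dᵢ = 1/f − 1/dₒ = 1/99.8 − 1/537 = 0.0081578 mm⁻¹.
dᵢ = 1/0.0081578 ≈ 122.5814 mm.

122.58 mm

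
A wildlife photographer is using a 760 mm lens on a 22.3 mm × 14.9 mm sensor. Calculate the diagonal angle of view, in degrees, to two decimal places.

2.02°

Sensor diagonal = √(22.3² + 14.9²) = √719.3000 ≈ 26.8198 mm.
Angle of view α = 2·arctan(d/2f) with d = 26.8198 mm and f = 760 mm.
d/2f = 0.01764; arctan(0.01764) ≈ 1.0109°, so α ≈ 2.0217°.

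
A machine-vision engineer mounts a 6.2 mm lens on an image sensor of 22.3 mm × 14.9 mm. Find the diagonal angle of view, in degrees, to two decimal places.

130.37°

Sensor diagonal = √(22.3² + 14.9²) = √719.3000 ≈ 26.8198 mm.
Angle of view α = 2·arctan(d/2f) with d = 26.8198 mm and f = 6.2 mm.
d/2f = 2.16288; arctan(2.16288) ≈ 65.1868°, so α ≈ 130.3735°.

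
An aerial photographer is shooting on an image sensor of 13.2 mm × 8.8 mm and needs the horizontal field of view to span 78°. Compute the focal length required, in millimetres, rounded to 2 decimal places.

8.15 mm

From α = 2·arctan(w/2f) we get f = w / (2·tan(α/2)).
With w = 13.2 mm and α/2 = 39°, tan(α/2) ≈ 0.80978, so f ≈ 13.2 / 1.61957 ≈ 8.1503 mm.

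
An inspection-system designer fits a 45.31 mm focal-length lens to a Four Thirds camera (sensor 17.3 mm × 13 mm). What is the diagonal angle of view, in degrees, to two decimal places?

Sensor diagonal = √(17.3² + 13²) = √468.2900 ≈ 21.6400 mm.
Angle of view α = 2·arctan(d/2f) with d = 21.6400 mm and f = 45.31 mm.
d/2f = 0.23880; arctan(0.23880) ≈ 13.4307°, so α ≈ 26.8614°.

26.86°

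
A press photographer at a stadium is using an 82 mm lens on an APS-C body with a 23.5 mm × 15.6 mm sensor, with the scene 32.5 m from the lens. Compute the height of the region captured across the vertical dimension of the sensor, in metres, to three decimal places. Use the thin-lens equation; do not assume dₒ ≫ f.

dₒ: 32.5 m = 32500 mm.
Similar triangles through the lens centre give W/dₒ = h/dᵢ; with 1/f = 1/dₒ + 1/dᵢ this gives W = h·(dₒ − f)/f.
W = 15.6 mm × (32500 − 82) / 82 = 15.6 × 395.3415 ≈ 6167.327 mm = 6.16733 m.

6.167 m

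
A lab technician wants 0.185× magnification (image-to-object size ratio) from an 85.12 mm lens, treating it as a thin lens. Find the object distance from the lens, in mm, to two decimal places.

With m = dᵢ/dₒ and 1/f = 1/dₒ + 1/dᵢ, substituting dᵢ = m·dₒ gives 1/f = (1 + 1/m)/dₒ, hence dₒ = f·(1 + 1/m).
dₒ = 85.12 × (1 + 1/0.185) = 85.12 × 6.40541 ≈ 545.228 mm.

545.23 mm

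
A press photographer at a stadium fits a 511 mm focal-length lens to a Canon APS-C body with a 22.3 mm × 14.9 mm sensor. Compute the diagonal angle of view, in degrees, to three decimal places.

3.006°

Sensor diagonal = √(22.3² + 14.9²) = √719.3000 ≈ 26.8198 mm.
Angle of view α = 2·arctan(d/2f) with d = 26.8198 mm and f = 511 mm.
d/2f = 0.02624; arctan(0.02624) ≈ 1.5032°, so α ≈ 3.0065°.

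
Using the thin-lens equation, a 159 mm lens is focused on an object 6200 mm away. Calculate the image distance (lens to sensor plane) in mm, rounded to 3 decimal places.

163.185 mm

1/dᵢ = 1/f − 1/dₒ = 1/159 − 1/6200 = 0.0061280 mm⁻¹.
dᵢ = 1/0.0061280 ≈ 163.1849 mm.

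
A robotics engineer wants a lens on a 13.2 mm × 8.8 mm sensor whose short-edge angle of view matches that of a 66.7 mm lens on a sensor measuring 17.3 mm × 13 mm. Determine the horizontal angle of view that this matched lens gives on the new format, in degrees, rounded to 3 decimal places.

Equal short-edge AOV ⇒ f₂ = f₁ · 8.8/13 = 66.7 × 0.67692 ≈ 45.1508 mm.
Horizontal AOV on the new format = 2·arctan(13.2 / (2 × 45.1508)) = 2·arctan(0.14618) ≈ 16.6328°.

16.633°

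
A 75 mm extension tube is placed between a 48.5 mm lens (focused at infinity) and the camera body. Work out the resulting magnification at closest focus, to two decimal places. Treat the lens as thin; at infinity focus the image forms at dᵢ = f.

The tube moves the image plane from f to f + e, so dᵢ = 48.5 + 75 = 123.5 mm. Focus is achieved when 1/f = 1/dₒ + 1/dᵢ, giving dₒ = 1/(1/f − 1/(f+e)).
Magnification m = dᵢ/dₒ = (f+e)·(1/f − 1/(f+e)) = e/f = 75/48.5 ≈ 1.5464.

1.55×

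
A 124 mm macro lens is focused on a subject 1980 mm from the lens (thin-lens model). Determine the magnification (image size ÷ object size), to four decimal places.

Thin lens: 1/f = 1/dₒ + 1/dᵢ → 1/dᵢ = 1/124 − 1/1980 = 0.0075595 mm⁻¹, so dᵢ ≈ 132.2845 mm.
Magnification m = dᵢ/dₒ = 132.2845/1980 ≈ 0.06681.

0.0668×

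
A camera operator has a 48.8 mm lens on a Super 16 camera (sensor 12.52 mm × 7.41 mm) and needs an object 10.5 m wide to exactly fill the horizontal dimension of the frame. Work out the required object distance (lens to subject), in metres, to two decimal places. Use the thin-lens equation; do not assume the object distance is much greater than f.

40.98 m

W: 10.5 m = 10500 mm.
Magnification m = w/W = dᵢ/dₒ; combined with 1/f = 1/dₒ + 1/dᵢ this gives dₒ = f·(1 + W/w).
dₒ = 48.8 mm × (1 + 10500/12.52) = 48.8 × 839.6581 ≈ 40975.318 mm = 40.9753 m.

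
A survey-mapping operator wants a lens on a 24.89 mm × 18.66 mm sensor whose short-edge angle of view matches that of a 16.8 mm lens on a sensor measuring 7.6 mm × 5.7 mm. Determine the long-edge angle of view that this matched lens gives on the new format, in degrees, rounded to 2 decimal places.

Equal short-edge AOV ⇒ f₂ = f₁ · 18.66/5.7 = 16.8 × 3.27368 ≈ 54.9979 mm.
Long-edge AOV on the new format = 2·arctan(24.89 / (2 × 54.9979)) = 2·arctan(0.22628) ≈ 25.5005°.

25.50°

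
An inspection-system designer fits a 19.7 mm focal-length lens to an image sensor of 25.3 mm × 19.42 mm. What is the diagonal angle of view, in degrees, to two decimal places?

77.98°

Sensor diagonal = √(25.3² + 19.42²) = √1017.2264 ≈ 31.8940 mm.
Angle of view α = 2·arctan(d/2f) with d = 31.8940 mm and f = 19.7 mm.
d/2f = 0.80949; arctan(0.80949) ≈ 38.9899°, so α ≈ 77.9798°.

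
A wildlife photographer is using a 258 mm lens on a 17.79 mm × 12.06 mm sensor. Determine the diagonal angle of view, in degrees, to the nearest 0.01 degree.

4.77°

Sensor diagonal = √(17.79² + 12.06²) = √461.9277 ≈ 21.4925 mm.
Angle of view α = 2·arctan(d/2f) with d = 21.4925 mm and f = 258 mm.
d/2f = 0.04165; arctan(0.04165) ≈ 2.3851°, so α ≈ 4.7702°.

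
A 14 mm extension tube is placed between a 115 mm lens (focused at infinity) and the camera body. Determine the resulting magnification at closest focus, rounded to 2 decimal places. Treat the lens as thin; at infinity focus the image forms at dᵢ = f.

0.12×

The tube moves the image plane from f to f + e, so dᵢ = 115 + 14 = 129 mm. Focus is achieved when 1/f = 1/dₒ + 1/dᵢ, giving dₒ = 1/(1/f − 1/(f+e)).
Magnification m = dᵢ/dₒ = (f+e)·(1/f − 1/(f+e)) = e/f = 14/115 ≈ 0.1217.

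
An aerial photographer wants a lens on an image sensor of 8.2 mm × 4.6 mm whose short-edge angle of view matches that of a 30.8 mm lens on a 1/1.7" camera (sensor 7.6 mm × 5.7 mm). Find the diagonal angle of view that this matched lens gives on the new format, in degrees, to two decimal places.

Equal short-edge AOV ⇒ f₂ = f₁ · 4.6/5.7 = 30.8 × 0.80702 ≈ 24.8561 mm.
Sensor diagonal = √(8.2² + 4.6²) = √88.4000 ≈ 9.4021 mm.
Diagonal AOV on the new format = 2·arctan(9.4021 / (2 × 24.8561)) = 2·arctan(0.18913) ≈ 21.4198°.

21.42°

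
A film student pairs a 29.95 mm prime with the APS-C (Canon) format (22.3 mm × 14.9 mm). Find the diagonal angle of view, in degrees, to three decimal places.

48.240°

Sensor diagonal = √(22.3² + 14.9²) = √719.3000 ≈ 26.8198 mm.
Angle of view α = 2·arctan(d/2f) with d = 26.8198 mm and f = 29.95 mm.
d/2f = 0.44774; arctan(0.44774) ≈ 24.1201°, so α ≈ 48.2402°.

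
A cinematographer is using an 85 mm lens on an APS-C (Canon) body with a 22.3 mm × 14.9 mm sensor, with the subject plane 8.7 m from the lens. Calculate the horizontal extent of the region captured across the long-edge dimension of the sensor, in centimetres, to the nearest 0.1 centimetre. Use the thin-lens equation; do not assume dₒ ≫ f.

dₒ: 8.7 m = 8700 mm.
Similar triangles through the lens centre give W/dₒ = w/dᵢ; with 1/f = 1/dₒ + 1/dᵢ this gives W = w·(dₒ − f)/f.
W = 22.3 mm × (8700 − 85) / 85 = 22.3 × 101.3529 ≈ 2260.171 mm = 226.017 cm.

226.0 cm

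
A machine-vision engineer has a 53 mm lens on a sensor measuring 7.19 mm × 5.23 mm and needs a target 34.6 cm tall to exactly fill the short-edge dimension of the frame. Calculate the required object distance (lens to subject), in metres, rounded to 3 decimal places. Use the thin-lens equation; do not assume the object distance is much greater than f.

3.559 m

W: 34.6 cm = 346 mm.
Magnification m = h/W = dᵢ/dₒ; combined with 1/f = 1/dₒ + 1/dᵢ this gives dₒ = f·(1 + W/h).
dₒ = 53 mm × (1 + 346/5.23) = 53 × 67.1568 ≈ 3559.310 mm = 3.55931 m.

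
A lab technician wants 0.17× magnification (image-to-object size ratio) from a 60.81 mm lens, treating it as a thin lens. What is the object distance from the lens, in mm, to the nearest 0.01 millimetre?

With m = dᵢ/dₒ and 1/f = 1/dₒ + 1/dᵢ, substituting dᵢ = m·dₒ gives 1/f = (1 + 1/m)/dₒ, hence dₒ = f·(1 + 1/m).
dₒ = 60.81 × (1 + 1/0.17) = 60.81 × 6.88235 ≈ 418.516 mm.

418.52 mm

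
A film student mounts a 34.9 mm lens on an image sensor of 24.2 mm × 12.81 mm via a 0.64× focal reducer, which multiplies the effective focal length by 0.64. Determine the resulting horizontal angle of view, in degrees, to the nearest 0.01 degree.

56.89°

Effective focal length f = 34.9 × 0.64 = 22.336 mm.
α = 2·arctan(24.2 / (2 × 22.336)) = 2·arctan(0.54173) ≈ 56.8911°.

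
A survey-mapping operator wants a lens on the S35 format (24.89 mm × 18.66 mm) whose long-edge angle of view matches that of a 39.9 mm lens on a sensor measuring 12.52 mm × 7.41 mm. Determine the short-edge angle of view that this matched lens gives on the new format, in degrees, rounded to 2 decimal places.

Equal long-edge AOV ⇒ f₂ = f₁ · 24.89/12.52 = 39.9 × 1.98802 ≈ 79.3220 mm.
Short-edge AOV on the new format = 2·arctan(18.66 / (2 × 79.3220)) = 2·arctan(0.11762) ≈ 13.4168°.

13.42°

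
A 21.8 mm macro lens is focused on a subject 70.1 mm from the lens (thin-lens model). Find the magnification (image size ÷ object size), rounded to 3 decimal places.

Thin lens: 1/f = 1/dₒ + 1/dᵢ → 1/dᵢ = 1/21.8 − 1/70.1 = 0.0316062 mm⁻¹, so dᵢ ≈ 31.6393 mm.
Magnification m = dᵢ/dₒ = 31.6393/70.1 ≈ 0.45135.

0.451×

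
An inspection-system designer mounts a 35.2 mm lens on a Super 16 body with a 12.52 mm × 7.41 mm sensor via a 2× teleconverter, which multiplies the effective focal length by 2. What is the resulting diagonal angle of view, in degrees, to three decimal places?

11.799°

Effective focal length f = 35.2 × 2 = 70.4 mm.
Sensor diagonal = √(12.52² + 7.41²) = √211.6585 ≈ 14.5485 mm.
α = 2·arctan(14.548 / (2 × 70.4)) = 2·arctan(0.10333) ≈ 11.7986°.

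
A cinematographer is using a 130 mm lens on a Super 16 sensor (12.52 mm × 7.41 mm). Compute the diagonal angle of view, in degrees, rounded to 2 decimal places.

Sensor diagonal = √(12.52² + 7.41²) = √211.6585 ≈ 14.5485 mm.
Angle of view α = 2·arctan(d/2f) with d = 14.5485 mm and f = 130 mm.
d/2f = 0.05596; arctan(0.05596) ≈ 3.2027°, so α ≈ 6.4054°.

6.41°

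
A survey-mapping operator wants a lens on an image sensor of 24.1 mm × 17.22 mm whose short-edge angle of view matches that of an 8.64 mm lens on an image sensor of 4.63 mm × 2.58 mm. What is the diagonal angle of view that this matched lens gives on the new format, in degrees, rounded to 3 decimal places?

Equal short-edge AOV ⇒ f₂ = f₁ · 17.22/2.58 = 8.64 × 6.67442 ≈ 57.6670 mm.
Sensor diagonal = √(24.1² + 17.22²) = √877.3384 ≈ 29.6199 mm.
Diagonal AOV on the new format = 2·arctan(29.6199 / (2 × 57.6670)) = 2·arctan(0.25682) ≈ 28.8067°.

28.807°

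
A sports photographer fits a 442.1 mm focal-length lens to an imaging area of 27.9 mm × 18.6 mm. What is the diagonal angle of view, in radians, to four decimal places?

0.0758 rad

Sensor diagonal = √(27.9² + 18.6²) = √1124.3700 ≈ 33.5316 mm.
Angle of view α = 2·arctan(d/2f) with d = 33.5316 mm and f = 442.1 mm.
d/2f = 0.03792; arctan(0.03792) ≈ 0.0379 rad, so α ≈ 0.0758 rad.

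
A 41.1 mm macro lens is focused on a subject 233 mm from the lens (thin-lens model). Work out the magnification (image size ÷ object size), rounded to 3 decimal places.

0.214×

Thin lens: 1/f = 1/dₒ + 1/dᵢ → 1/dᵢ = 1/41.1 − 1/233 = 0.0200391 mm⁻¹, so dᵢ ≈ 49.9026 mm.
Magnification m = dᵢ/dₒ = 49.9026/233 ≈ 0.21417.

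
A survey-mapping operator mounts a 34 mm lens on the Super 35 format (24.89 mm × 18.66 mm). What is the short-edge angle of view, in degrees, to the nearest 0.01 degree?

30.69°

Angle of view α = 2·arctan(h/2f) with h = 18.66 mm and f = 34 mm.
h/2f = 0.27441; arctan(0.27441) ≈ 15.3449°, so α ≈ 30.6898°.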